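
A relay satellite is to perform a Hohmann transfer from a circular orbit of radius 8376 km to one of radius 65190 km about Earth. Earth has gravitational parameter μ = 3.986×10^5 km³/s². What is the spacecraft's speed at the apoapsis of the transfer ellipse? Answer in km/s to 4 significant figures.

The Hohmann ellipse has a_t = (r₁ + r₂)/2 = 36783 km.
The apoapsis of the transfer ellipse is at r = 65190 km.
From the vis-viva equation, v = √[μ(2/r − 1/a_t)] = 1.180 km/s.

v = 1.180 km/s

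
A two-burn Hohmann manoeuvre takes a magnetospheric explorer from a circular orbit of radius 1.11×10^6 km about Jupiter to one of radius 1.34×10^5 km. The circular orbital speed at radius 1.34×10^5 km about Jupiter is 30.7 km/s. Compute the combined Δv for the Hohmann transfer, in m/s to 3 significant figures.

Δv = 16000 m/s

From the circular-orbit relation v² = μ/r at r = 1.34×10^5 km: μ = v²r = (30.7)² × 1.34×10^5 = 1.26294×10^8 km³/s².
Semi-major axis of the transfer orbit: a_t = (1.110×10^6 + 1.340×10^5)/2 = 6.220×10^5 km.
At r₁ the circular-orbit speed is v₁ = √(μ/r₁) = 10.667 km/s.
Transfer-orbit speed at r₁ (vis-viva): v_a = √[μ(2/r₁ − 1/a_t)] = 4.9509 km/s.
First burn Δv₁ = |v_a − v₁| = 5.716 km/s.
Circular speed at r₂: v₂ = √(μ/r₂) = 30.70 km/s.
Transfer-orbit speed at r₂: v_p = √[μ(2/r₂ − 1/a_t)] = 41.01 km/s.
Second burn Δv₂ = |v₂ − v_p| = 10.31 km/s.
Δv = Δv₁ + Δv₂ = 5.716 + 10.31 = 16.03 km/s.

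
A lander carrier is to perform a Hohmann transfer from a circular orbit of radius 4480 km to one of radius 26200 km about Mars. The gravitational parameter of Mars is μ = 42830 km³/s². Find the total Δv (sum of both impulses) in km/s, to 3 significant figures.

The Hohmann ellipse has a_t = (r₁ + r₂)/2 = 15340 km.
Circular speed at r₁: v₁ = √(μ/r₁) = √(42830/4480) = 3.09197 km/s.
Transfer-orbit speed at r₁ (vis-viva): v_p = √[μ(2/r₁ − 1/a_t)] = 4.04085 km/s.
First burn Δv₁ = |v_p − v₁| = 0.94888 km/s.
Circular speed at r₂: v₂ = √(μ/r₂) = 1.278567 km/s.
Transfer-orbit speed at r₂: v_a = √[μ(2/r₂ − 1/a_t)] = 0.6909549 km/s.
Second burn Δv₂ = |v₂ − v_a| = 0.58761 km/s.
Total Δv = Δv₁ + Δv₂ = 1.536 km/s.

Δv = 1.54 km/s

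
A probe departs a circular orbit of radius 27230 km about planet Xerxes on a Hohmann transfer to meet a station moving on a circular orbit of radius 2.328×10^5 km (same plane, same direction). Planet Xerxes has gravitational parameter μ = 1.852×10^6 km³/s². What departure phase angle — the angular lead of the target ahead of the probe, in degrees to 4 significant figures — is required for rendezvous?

φ = 104.9°

Semi-major axis of the transfer orbit: a_t = (27230 + 2.328×10^5)/2 = 1.30015×10^5 km.
Transfer time t = π√(a_t³/μ) = 1.0822×10^5 s.
Target angular speed ω₂ = √(μ/r₂³) = 1.2116×10^-5 rad/s.
Angle swept by the target during transfer: ω₂·t = 1.3112 rad = 75.13°.
The probe traverses 180° on the transfer ellipse, so the target must lead by 180° − 75.13° = 104.9°.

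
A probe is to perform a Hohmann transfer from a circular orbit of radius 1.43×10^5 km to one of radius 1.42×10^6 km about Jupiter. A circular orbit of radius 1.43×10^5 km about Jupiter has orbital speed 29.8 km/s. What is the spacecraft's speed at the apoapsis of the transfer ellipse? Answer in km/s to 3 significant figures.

From the circular-orbit relation v² = μ/r at r = 1.43×10^5 km: μ = v²r = (29.8)² × 1.43×10^5 = 1.26990×10^8 km³/s².
The Hohmann ellipse has a_t = (r₁ + r₂)/2 = 7.815×10^5 km.
The apoapsis of the transfer ellipse is at r = 1.420×10^6 km.
From the vis-viva equation, v = √[μ(2/r − 1/a_t)] = 4.045 km/s.

v = 4.05 km/s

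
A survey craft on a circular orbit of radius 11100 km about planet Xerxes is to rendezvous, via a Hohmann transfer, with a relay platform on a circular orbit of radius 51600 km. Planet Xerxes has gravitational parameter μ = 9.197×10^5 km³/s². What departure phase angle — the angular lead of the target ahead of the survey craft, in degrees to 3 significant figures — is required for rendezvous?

Semi-major axis of the transfer orbit: a_t = (11100 + 51600)/2 = 31350 km.
Transfer time t = π√(a_t³/μ) = 18184 s.
Target angular speed ω₂ = √(μ/r₂³) = 8.1818×10^-5 rad/s.
Angle swept by the target during transfer: ω₂·t = 1.4878 rad = 85.24°.
The survey craft traverses 180° on the transfer ellipse, so the target must lead by 180° − 85.24° = 94.8°.

φ = 94.8°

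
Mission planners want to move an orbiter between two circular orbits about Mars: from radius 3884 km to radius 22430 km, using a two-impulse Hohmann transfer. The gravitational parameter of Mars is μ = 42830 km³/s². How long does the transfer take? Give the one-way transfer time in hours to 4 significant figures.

The Hohmann ellipse has a_t = (r₁ + r₂)/2 = 13157 km.
Transfer time t = π√(a_t³/μ) = π√((13157)³ / 42830) = 22910 s.
Converting: 22910 s ÷ 3600 s/hour = 6.364 hours.

t = 6.364 hours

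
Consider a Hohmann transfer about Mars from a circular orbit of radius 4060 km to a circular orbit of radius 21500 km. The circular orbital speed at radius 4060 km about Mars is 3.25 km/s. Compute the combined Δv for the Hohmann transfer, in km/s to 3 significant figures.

From the circular-orbit relation v² = μ/r at r = 4060 km: μ = v²r = (3.25)² × 4060 = 42883.8 km³/s².
Semi-major axis of the transfer orbit: a_t = (4060 + 21500)/2 = 12780 km.
Circular speed at r₁: v₁ = √(μ/r₁) = √(42883.8/4060) = 3.2500 km/s.
Transfer-orbit speed at r₁ (vis-viva equation): v_p = √[μ(2/r₁ − 1/a_t)] = 4.2154 km/s.
First burn Δv₁ = |v_p − v₁| = 0.9654 km/s.
At r₂, v₂ = √(μ/r₂) = 1.4123 km/s.
Transfer-orbit speed at r₂: v_a = √[μ(2/r₂ − 1/a_t)] = 0.79602 km/s.
Second burn Δv₂ = |v₂ − v_a| = 0.6163 km/s.
Δv = Δv₁ + Δv₂ = 0.9654 + 0.6163 = 1.582 km/s.

Δv = 1.58 km/s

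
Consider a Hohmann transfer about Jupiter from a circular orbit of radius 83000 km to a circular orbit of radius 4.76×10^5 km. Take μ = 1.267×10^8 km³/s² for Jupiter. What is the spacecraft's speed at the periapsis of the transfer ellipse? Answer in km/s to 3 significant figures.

v = 51.0 km/s

Semi-major axis of the transfer orbit: a_t = (83000 + 4.760×10^5)/2 = 2.795×10^5 km.
The periapsis of the transfer ellipse is at r = 83000 km.
Applying v² = μ(2/r − 1/a_t): v = 50.99 km/s.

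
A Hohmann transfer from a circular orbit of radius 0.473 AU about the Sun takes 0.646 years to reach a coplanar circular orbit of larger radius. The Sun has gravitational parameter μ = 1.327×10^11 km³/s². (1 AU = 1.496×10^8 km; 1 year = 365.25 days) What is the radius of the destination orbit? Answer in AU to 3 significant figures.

r₂ = 1.90 AU

In km: r₁ = 0.473 × 1.496×10^8 = 7.07608×10^7 km.
Transfer time t = 0.646 years × 365.25 × 86400 s = 2.03862096×10^7 s, and t = π√(a_t³/μ).
So a_t = (μ t²/π²)^(1/3) = (1.327×10^11 × (2.03862096×10^7)² / π²)^(1/3) = 1.7745×10^8 km.
Since a_t = (r₁ + r₂)/2, r₂ = 2a_t − r₁ = 2×1.7745×10^8 − 7.07608×10^7 = 2.841392×10^8 km.
In AU: r₂ = 2.841392×10^8 / 1.496×10^8 = 1.90 AU.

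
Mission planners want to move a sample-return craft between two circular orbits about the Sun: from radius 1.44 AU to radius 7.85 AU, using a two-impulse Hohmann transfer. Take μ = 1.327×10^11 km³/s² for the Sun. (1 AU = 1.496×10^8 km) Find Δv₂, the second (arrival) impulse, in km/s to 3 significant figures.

Δv₂ = 4.71 km/s

In km: r₁ = 1.44 × 1.496×10^8 = 2.15424×10^8 km; r₂ = 7.85 × 1.496×10^8 = 1.17436×10^9 km.
The Hohmann ellipse has a_t = (r₁ + r₂)/2 = 6.94892×10^8 km.
On the circular orbit at r = 1.17436×10^9 km, v_c = √(μ/r) = 10.63 km/s.
Transfer-orbit speed at the same r (vis-viva, a = a_t): v_t = √[μ(2/r − 1/a_t)] = 5.919 km/s.
Δv₂ = |v_t − v_c| = |5.919 − 10.63| = 4.711 km/s.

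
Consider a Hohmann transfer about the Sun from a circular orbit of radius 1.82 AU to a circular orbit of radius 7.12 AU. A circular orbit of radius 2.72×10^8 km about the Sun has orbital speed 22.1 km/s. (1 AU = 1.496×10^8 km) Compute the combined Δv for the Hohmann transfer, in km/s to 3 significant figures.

From the circular-orbit relation v² = μ/r at r = 2.72×10^8 km: μ = v²r = (22.1)² × 2.72×10^8 = 1.32848×10^11 km³/s².
In km: r₁ = 1.82 × 1.496×10^8 = 2.72272×10^8 km; r₂ = 7.12 × 1.496×10^8 = 1.065152×10^9 km.
The Hohmann ellipse has a_t = (r₁ + r₂)/2 = 6.68712×10^8 km.
At r₁ the circular-orbit speed is v₁ = √(μ/r₁) = 22.089 km/s.
On the transfer ellipse at r₁, v² = μ(2/r − 1/a) gives v_p = √[μ(2/r₁ − 1/a_t)] = 27.878 km/s.
First burn Δv₁ = |v_p − v₁| = 5.789 km/s.
Circular speed at r₂: v₂ = √(μ/r₂) = 11.168 km/s.
Transfer-orbit speed at r₂: v_a = √[μ(2/r₂ − 1/a_t)] = 7.1261 km/s.
Second burn Δv₂ = |v₂ − v_a| = 4.042 km/s.
Δv = Δv₁ + Δv₂ = 5.789 + 4.042 = 9.831 km/s.

Δv = 9.83 km/s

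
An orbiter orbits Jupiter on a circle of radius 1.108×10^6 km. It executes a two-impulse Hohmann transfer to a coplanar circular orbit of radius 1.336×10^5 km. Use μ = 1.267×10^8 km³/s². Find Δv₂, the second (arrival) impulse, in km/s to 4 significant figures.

Δv₂ = 10.35 km/s

Semi-major axis of the transfer orbit: a_t = (1.108×10^6 + 1.336×10^5)/2 = 6.208×10^5 km.
Circular speed at r = 1.336×10^5 km: v_c = √(μ/r) = 30.795 km/s.
Vis-viva on the transfer ellipse at r = 1.336×10^5 km gives v_t = √[μ(2/r − 1/a_t)] = 41.141 km/s.
Δv₂ = |v_t − v_c| = |41.141 − 30.795| = 10.35 km/s.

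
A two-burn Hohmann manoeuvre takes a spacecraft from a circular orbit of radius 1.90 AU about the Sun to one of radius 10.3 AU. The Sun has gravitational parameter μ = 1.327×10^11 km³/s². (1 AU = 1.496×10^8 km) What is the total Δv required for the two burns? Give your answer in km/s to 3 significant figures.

In km: r₁ = 1.90 × 1.496×10^8 = 2.8424×10^8 km; r₂ = 10.3 × 1.496×10^8 = 1.54088×10^9 km.
Transfer-ellipse semi-major axis a_t = (r₁ + r₂)/2 = (2.8424×10^8 + 1.54088×10^9)/2 = 9.1256×10^8 km.
At r₁ the circular-orbit speed is v₁ = √(μ/r₁) = 21.61 km/s.
Transfer-orbit speed at r₁ (v² = μ(2/r − 1/a)): v_p = √[μ(2/r₁ − 1/a_t)] = 28.08 km/s.
First burn Δv₁ = |v_p − v₁| = 6.470 km/s.
At r₂, v₂ = √(μ/r₂) = 9.280 km/s.
Transfer-orbit speed at r₂: v_a = √[μ(2/r₂ − 1/a_t)] = 5.179 km/s.
Second burn Δv₂ = |v₂ − v_a| = 4.101 km/s.
Total Δv = Δv₁ + Δv₂ = 10.57 km/s.

Δv = 10.6 km/s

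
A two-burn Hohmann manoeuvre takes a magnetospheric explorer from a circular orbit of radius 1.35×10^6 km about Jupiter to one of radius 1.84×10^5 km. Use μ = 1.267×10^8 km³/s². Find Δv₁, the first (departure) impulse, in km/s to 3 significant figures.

Transfer-ellipse semi-major axis a_t = (r₁ + r₂)/2 = (1.350×10^6 + 1.840×10^5)/2 = 7.670×10^5 km.
Circular speed at r = 1.350×10^6 km: v_c = √(μ/r) = 9.688 km/s.
Transfer-orbit speed at the same r (vis-viva, a = a_t): v_t = √[μ(2/r − 1/a_t)] = 4.745 km/s.
Δv₁ = |v_t − v_c| = |4.745 − 9.688| = 4.943 km/s.

Δv₁ = 4.94 km/s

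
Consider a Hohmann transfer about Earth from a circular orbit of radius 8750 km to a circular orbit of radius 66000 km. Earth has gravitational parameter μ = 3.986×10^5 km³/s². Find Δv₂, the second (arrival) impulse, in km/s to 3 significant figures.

The Hohmann ellipse has a_t = (r₁ + r₂)/2 = 37375 km.
On the circular orbit at r = 66000 km, v_c = √(μ/r) = 2.4575 km/s.
Transfer-orbit speed at the same r (vis-viva, a = a_t): v_t = √[μ(2/r − 1/a_t)] = 1.1891 km/s.
Δv₂ = |v_t − v_c| = |1.1891 − 2.4575| = 1.268 km/s.

Δv₂ = 1.27 km/s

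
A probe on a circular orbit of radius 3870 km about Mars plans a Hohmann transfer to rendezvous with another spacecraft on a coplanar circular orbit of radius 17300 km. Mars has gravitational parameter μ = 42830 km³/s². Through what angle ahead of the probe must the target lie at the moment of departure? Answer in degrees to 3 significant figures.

φ = 93.9°

Semi-major axis of the transfer orbit: a_t = (3870 + 17300)/2 = 10585 km.
Transfer time t = π√(a_t³/μ) = 16531.5 s.
The target's mean motion on its circular orbit is ω₂ = √(μ/r₂³) = 9.09505×10^-5 rad/s.
Angle swept by the target during transfer: ω₂·t = 1.50355 rad = 86.147°.
The probe traverses 180° on the transfer ellipse, so the target must lead by 180° − 86.147° = 93.9°.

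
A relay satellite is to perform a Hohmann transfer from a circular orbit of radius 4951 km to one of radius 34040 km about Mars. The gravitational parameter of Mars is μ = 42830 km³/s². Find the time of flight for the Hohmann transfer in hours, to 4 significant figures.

The Hohmann ellipse has a_t = (r₁ + r₂)/2 = 19495.5 km.
By Kepler's third law the transfer-orbit period is T = 2π√(a_t³/μ), so t = T/2 = 41320 s.
Converting: 41320 s ÷ 3600 s/hour = 11.48 hours.

t = 11.48 hours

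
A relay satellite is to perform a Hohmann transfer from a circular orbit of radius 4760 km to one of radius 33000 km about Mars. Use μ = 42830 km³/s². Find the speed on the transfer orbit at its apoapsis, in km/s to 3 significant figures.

v = 0.572 km/s

Transfer-ellipse semi-major axis a_t = (r₁ + r₂)/2 = (4760 + 33000)/2 = 18880 km.
The apoapsis of the transfer ellipse is at r = 33000 km.
From the vis-viva equation, v = √[μ(2/r − 1/a_t)] = 0.5720 km/s.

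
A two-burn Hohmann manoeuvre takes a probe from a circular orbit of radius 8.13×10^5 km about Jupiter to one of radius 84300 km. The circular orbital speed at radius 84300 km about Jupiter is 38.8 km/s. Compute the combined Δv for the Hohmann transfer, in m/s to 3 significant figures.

Δv = 20500 m/s

From the circular-orbit relation v² = μ/r at r = 84300 km: μ = v²r = (38.8)² × 84300 = 1.26909×10^8 km³/s².
Transfer-ellipse semi-major axis a_t = (r₁ + r₂)/2 = (8.130×10^5 + 84300)/2 = 4.4865×10^5 km.
Circular speed at r₁: v₁ = √(μ/r₁) = √(1.26909×10^8/8.130×10^5) = 12.494 km/s.
Transfer-orbit speed at r₁ (vis-viva equation): v_a = √[μ(2/r₁ − 1/a_t)] = 5.4158 km/s.
First burn Δv₁ = |v_a − v₁| = 7.078 km/s.
Circular speed at r₂: v₂ = √(μ/r₂) = 38.80 km/s.
Transfer-orbit speed at r₂: v_p = √[μ(2/r₂ − 1/a_t)] = 52.23 km/s.
Second burn Δv₂ = |v₂ − v_p| = 13.43 km/s.
Total Δv = Δv₁ + Δv₂ = 20.51 km/s.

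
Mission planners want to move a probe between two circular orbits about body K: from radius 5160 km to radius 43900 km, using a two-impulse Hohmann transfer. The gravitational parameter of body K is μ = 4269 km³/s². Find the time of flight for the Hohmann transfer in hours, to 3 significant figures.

t = 51.3 hours

Transfer-ellipse semi-major axis a_t = (r₁ + r₂)/2 = (5160 + 43900)/2 = 24530 km.
Transfer time t = π√(a_t³/μ) = π√((24530)³ / 4269) = 1.847×10^5 s.
Converting: 1.847×10^5 s ÷ 3600 s/hour = 51.3 hours.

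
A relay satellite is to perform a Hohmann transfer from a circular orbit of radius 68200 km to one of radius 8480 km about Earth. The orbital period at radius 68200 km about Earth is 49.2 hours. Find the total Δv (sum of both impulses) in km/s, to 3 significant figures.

Δv = 3.57 km/s

From Kepler's third law T² = 4π²r³/μ at r = 68200 km, T = 49.2 hours = 49.2 × 3600 s = 1.7712×10^5 s: μ = 4π²r³/T² = 3.99188×10^5 km³/s².
Semi-major axis of the transfer orbit: a_t = (68200 + 8480)/2 = 38340 km.
Circular speed at r₁: v₁ = √(μ/r₁) = √(3.99188×10^5/68200) = 2.4193 km/s.
On the transfer ellipse at r₁, v² = μ(2/r − 1/a) gives v_a = √[μ(2/r₁ − 1/a_t)] = 1.1378 km/s.
First burn Δv₁ = |v_a − v₁| = 1.2815 km/s.
At r₂, v₂ = √(μ/r₂) = 6.8611 km/s.
Transfer-orbit speed at r₂: v_p = √[μ(2/r₂ − 1/a_t)] = 9.1508 km/s.
Second burn Δv₂ = |v₂ − v_p| = 2.2897 km/s.
Δv = Δv₁ + Δv₂ = 1.2815 + 2.2897 = 3.571 km/s.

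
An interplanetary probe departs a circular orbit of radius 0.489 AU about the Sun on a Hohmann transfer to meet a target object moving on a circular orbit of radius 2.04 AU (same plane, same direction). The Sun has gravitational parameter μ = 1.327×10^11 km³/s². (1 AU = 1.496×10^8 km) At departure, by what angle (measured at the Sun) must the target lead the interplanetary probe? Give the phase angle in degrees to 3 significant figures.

φ = 92.2°

In km: r₁ = 0.489 × 1.496×10^8 = 7.31544×10^7 km; r₂ = 2.04 × 1.496×10^8 = 3.05184×10^8 km.
Semi-major axis of the transfer orbit: a_t = (7.31544×10^7 + 3.05184×10^8)/2 = 1.891692×10^8 km.
The half-period of the transfer ellipse is t = π√(a_t³/μ) = 2.2438×10^7 s.
The target's mean motion on its circular orbit is ω₂ = √(μ/r₂³) = 6.8327×10^-8 rad/s.
Angle swept by the target during transfer: ω₂·t = 1.5331 rad = 87.84°.
The interplanetary probe traverses 180° on the transfer ellipse, so the target must lead by 180° − 87.84° = 92.2°.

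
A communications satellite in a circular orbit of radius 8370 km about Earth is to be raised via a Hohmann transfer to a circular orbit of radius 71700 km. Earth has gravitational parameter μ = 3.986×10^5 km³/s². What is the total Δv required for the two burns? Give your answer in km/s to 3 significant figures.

The Hohmann ellipse has a_t = (r₁ + r₂)/2 = 40035 km.
At r₁ the circular-orbit speed is v₁ = √(μ/r₁) = 6.901 km/s.
Transfer-orbit speed at r₁ (vis-viva equation): v_p = √[μ(2/r₁ − 1/a_t)] = 9.235 km/s.
First burn Δv₁ = |v_p − v₁| = 2.334 km/s.
At r₂, v₂ = √(μ/r₂) = 2.358 km/s.
Transfer-orbit speed at r₂: v_a = √[μ(2/r₂ − 1/a_t)] = 1.078 km/s.
Second burn Δv₂ = |v₂ − v_a| = 1.280 km/s.
Δv = Δv₁ + Δv₂ = 2.334 + 1.280 = 3.614 km/s.

Δv = 3.61 km/s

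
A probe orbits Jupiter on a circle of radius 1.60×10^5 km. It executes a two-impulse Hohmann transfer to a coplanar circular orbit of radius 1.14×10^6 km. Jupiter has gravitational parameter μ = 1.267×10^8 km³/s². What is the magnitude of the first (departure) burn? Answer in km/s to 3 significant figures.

Δv₁ = 9.13 km/s

The Hohmann ellipse has a_t = (r₁ + r₂)/2 = 6.500×10^5 km.
Circular speed at r = 1.600×10^5 km: v_c = √(μ/r) = 28.140 km/s.
Vis-viva on the transfer ellipse at r = 1.600×10^5 km gives v_t = √[μ(2/r − 1/a_t)] = 37.267 km/s.
Δv₁ = |v_t − v_c| = |37.267 − 28.140| = 9.127 km/s.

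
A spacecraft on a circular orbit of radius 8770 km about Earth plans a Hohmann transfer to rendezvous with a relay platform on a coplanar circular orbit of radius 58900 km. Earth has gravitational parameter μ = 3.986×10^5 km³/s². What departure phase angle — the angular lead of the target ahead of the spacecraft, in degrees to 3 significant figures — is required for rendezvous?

φ = 102°

Transfer-ellipse semi-major axis a_t = (r₁ + r₂)/2 = (8770 + 58900)/2 = 33835 km.
Transfer time t = π√(a_t³/μ) = 30969 s.
Target angular speed ω₂ = √(μ/r₂³) = 4.4167×10^-5 rad/s.
Angle swept by the target during transfer: ω₂·t = 1.3678 rad = 78.37°.
The spacecraft traverses 180° on the transfer ellipse, so the target must lead by 180° − 78.37° = 102°.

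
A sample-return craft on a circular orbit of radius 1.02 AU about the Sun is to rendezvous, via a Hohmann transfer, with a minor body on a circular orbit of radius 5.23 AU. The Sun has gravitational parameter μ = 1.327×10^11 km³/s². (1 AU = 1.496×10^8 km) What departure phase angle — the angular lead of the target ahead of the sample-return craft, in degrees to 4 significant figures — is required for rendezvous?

In km: r₁ = 1.02 × 1.496×10^8 = 1.52592×10^8 km; r₂ = 5.23 × 1.496×10^8 = 7.82408×10^8 km.
The Hohmann ellipse has a_t = (r₁ + r₂)/2 = 4.675×10^8 km.
Transfer time t = π√(a_t³/μ) = 8.717×10^7 s.
Target angular speed ω₂ = √(μ/r₂³) = 1.665×10^-8 rad/s.
Angle swept by the target during transfer: ω₂·t = 1.451 rad = 83.14°.
Arrival is 180° from departure on the ellipse, so φ = 180° − 83.14° = 96.86°.

φ = 96.86°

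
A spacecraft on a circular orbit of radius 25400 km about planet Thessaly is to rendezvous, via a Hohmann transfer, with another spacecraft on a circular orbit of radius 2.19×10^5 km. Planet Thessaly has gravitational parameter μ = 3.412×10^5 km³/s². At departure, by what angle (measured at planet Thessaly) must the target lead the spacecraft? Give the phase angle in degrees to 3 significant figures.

φ = 105°

The Hohmann ellipse has a_t = (r₁ + r₂)/2 = 1.222×10^5 km.
The half-period of the transfer ellipse is t = π√(a_t³/μ) = 2.2975×10^5 s.
Target angular speed ω₂ = √(μ/r₂³) = 5.6995×10^-6 rad/s.
Angle swept by the target during transfer: ω₂·t = 1.3095 rad = 75.03°.
The spacecraft traverses 180° on the transfer ellipse, so the target must lead by 180° − 75.03° = 105°.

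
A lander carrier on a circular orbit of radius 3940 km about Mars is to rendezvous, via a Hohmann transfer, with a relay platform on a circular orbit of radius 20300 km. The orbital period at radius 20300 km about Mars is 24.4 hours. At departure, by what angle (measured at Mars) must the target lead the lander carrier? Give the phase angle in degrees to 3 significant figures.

From Kepler's third law T² = 4π²r³/μ at r = 20300 km, T = 24.4 hours = 24.4 × 3600 s = 87840 s: μ = 4π²r³/T² = 42801.9 km³/s².
The Hohmann ellipse has a_t = (r₁ + r₂)/2 = 12120 km.
Transfer time t = π√(a_t³/μ) = 20262 s.
Target angular speed ω₂ = √(μ/r₂³) = 7.1530×10^-5 rad/s.
Angle swept by the target during transfer: ω₂·t = 1.4493 rad = 83.04°.
Arrival is 180° from departure on the ellipse, so φ = 180° − 83.04° = 97.0°.

φ = 97.0°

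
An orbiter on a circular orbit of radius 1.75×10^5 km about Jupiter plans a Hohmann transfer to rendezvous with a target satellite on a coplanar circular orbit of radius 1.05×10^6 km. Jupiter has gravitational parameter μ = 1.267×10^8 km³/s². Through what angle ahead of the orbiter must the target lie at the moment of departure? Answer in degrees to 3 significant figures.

φ = 99.8°

Semi-major axis of the transfer orbit: a_t = (1.750×10^5 + 1.050×10^6)/2 = 6.125×10^5 km.
The half-period of the transfer ellipse is t = π√(a_t³/μ) = 1.3379×10^5 s.
Target angular speed ω₂ = √(μ/r₂³) = 1.0462×10^-5 rad/s.
Angle swept by the target during transfer: ω₂·t = 1.3997 rad = 80.20°.
Arrival is 180° from departure on the ellipse, so φ = 180° − 80.20° = 99.8°.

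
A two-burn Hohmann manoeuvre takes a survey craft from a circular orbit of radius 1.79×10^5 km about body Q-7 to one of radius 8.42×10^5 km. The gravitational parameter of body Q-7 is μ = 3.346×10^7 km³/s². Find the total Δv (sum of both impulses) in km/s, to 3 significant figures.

Δv = 6.46 km/s

Transfer-ellipse semi-major axis a_t = (r₁ + r₂)/2 = (1.790×10^5 + 8.420×10^5)/2 = 5.105×10^5 km.
Circular speed at r₁: v₁ = √(μ/r₁) = √(3.346×10^7/1.790×10^5) = 13.672 km/s.
On the transfer ellipse at r₁, vis-viva equation gives v_p = √[μ(2/r₁ − 1/a_t)] = 17.559 km/s.
First burn Δv₁ = |v_p − v₁| = 3.887 km/s.
Circular speed at r₂: v₂ = √(μ/r₂) = 6.304 km/s.
Transfer-orbit speed at r₂: v_a = √[μ(2/r₂ − 1/a_t)] = 3.733 km/s.
Second burn Δv₂ = |v₂ − v_a| = 2.571 km/s.
Total Δv = Δv₁ + Δv₂ = 6.458 km/s.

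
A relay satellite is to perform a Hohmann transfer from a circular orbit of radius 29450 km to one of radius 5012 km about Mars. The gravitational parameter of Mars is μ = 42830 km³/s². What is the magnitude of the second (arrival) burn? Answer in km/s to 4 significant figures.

Δv₂ = 0.8984 km/s

The Hohmann ellipse has a_t = (r₁ + r₂)/2 = 17231 km.
Circular speed at r = 5012 km: v_c = √(μ/r) = 2.9233 km/s.
Transfer-orbit speed at the same r (vis-viva, a = a_t): v_t = √[μ(2/r − 1/a_t)] = 3.8217 km/s.
Δv₂ = |v_t − v_c| = |3.8217 − 2.9233| = 0.8984 km/s.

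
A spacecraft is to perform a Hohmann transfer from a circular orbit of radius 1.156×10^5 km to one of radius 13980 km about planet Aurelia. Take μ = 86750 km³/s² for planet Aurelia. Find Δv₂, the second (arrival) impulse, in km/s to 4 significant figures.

Δv₂ = 0.8364 km/s

Transfer-ellipse semi-major axis a_t = (r₁ + r₂)/2 = (1.156×10^5 + 13980)/2 = 64790 km.
On the circular orbit at r = 13980 km, v_c = √(μ/r) = 2.4910 km/s.
Transfer-orbit speed at the same r (vis-viva, a = a_t): v_t = √[μ(2/r − 1/a_t)] = 3.3274 km/s.
Δv₂ = |v_t − v_c| = |3.3274 − 2.4910| = 0.8364 km/s.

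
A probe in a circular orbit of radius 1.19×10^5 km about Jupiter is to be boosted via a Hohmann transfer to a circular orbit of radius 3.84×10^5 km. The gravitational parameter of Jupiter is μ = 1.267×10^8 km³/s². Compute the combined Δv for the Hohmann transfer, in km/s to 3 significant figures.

Semi-major axis of the transfer orbit: a_t = (1.190×10^5 + 3.840×10^5)/2 = 2.515×10^5 km.
At r₁ the circular-orbit speed is v₁ = √(μ/r₁) = 32.630 km/s.
On the transfer ellipse at r₁, vis-viva equation gives v_p = √[μ(2/r₁ − 1/a_t)] = 40.319 km/s.
First burn Δv₁ = |v_p − v₁| = 7.689 km/s.
At r₂, v₂ = √(μ/r₂) = 18.16 km/s.
Transfer-orbit speed at r₂: v_a = √[μ(2/r₂ − 1/a_t)] = 12.49 km/s.
Second burn Δv₂ = |v₂ − v_a| = 5.670 km/s.
Total Δv = Δv₁ + Δv₂ = 13.36 km/s.

Δv = 13.4 km/s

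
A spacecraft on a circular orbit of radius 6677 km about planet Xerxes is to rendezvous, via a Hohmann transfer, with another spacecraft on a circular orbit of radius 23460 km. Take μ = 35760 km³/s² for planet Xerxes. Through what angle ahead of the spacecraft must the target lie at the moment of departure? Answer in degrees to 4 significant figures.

φ = 87.34°

The Hohmann ellipse has a_t = (r₁ + r₂)/2 = 15068.5 km.
Transfer time t = π√(a_t³/μ) = 30730 s.
The target's mean motion on its circular orbit is ω₂ = √(μ/r₂³) = 5.2627×10^-5 rad/s.
Angle swept by the target during transfer: ω₂·t = 1.6172 rad = 92.66°.
Arrival is 180° from departure on the ellipse, so φ = 180° − 92.66° = 87.34°.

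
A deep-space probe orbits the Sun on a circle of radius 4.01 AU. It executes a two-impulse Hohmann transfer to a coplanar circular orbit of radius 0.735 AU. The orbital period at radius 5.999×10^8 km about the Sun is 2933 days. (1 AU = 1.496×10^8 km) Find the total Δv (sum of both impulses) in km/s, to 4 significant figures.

From Kepler's third law T² = 4π²r³/μ at r = 5.999×10^8 km, T = 2933 days = 2933 × 86400 s = 2.534112×10^8 s: μ = 4π²r³/T² = 1.32723×10^11 km³/s².
In km: r₁ = 4.01 × 1.496×10^8 = 5.99896×10^8 km; r₂ = 0.735 × 1.496×10^8 = 1.09956×10^8 km.
Transfer-ellipse semi-major axis a_t = (r₁ + r₂)/2 = (5.99896×10^8 + 1.09956×10^8)/2 = 3.54926×10^8 km.
Circular speed at r₁: v₁ = √(μ/r₁) = √(1.32723×10^11/5.99896×10^8) = 14.8742 km/s.
Transfer-orbit speed at r₁ (vis-viva): v_a = √[μ(2/r₁ − 1/a_t)] = 8.27894 km/s.
First burn Δv₁ = |v_a − v₁| = 6.5953 km/s.
At r₂, v₂ = √(μ/r₂) = 34.743 km/s.
Transfer-orbit speed at r₂: v_p = √[μ(2/r₂ − 1/a_t)] = 45.168 km/s.
Second burn Δv₂ = |v₂ − v_p| = 10.425 km/s.
Δv = Δv₁ + Δv₂ = 6.5953 + 10.425 = 17.02 km/s.

Δv = 17.02 km/s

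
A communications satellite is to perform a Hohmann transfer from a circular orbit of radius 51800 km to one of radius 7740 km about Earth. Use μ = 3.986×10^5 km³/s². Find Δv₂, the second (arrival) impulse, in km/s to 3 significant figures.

Semi-major axis of the transfer orbit: a_t = (51800 + 7740)/2 = 29770 km.
On the circular orbit at r = 7740 km, v_c = √(μ/r) = 7.176 km/s.
Vis-viva on the transfer ellipse at r = 7740 km gives v_t = √[μ(2/r − 1/a_t)] = 9.466 km/s.
Δv₂ = |v_t − v_c| = |9.466 − 7.176| = 2.290 km/s.

Δv₂ = 2.29 km/s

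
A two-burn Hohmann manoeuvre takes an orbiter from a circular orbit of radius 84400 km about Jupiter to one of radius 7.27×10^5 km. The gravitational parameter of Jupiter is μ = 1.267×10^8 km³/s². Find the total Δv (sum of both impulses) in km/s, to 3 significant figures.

Δv = 20.3 km/s

The Hohmann ellipse has a_t = (r₁ + r₂)/2 = 4.057×10^5 km.
At r₁ the circular-orbit speed is v₁ = √(μ/r₁) = 38.75 km/s.
Transfer-orbit speed at r₁ (vis-viva): v_p = √[μ(2/r₁ − 1/a_t)] = 51.87 km/s.
First burn Δv₁ = |v_p − v₁| = 13.12 km/s.
At r₂, v₂ = √(μ/r₂) = 13.201 km/s.
Transfer-orbit speed at r₂: v_a = √[μ(2/r₂ − 1/a_t)] = 6.0213 km/s.
Second burn Δv₂ = |v₂ − v_a| = 7.180 km/s.
Total Δv = Δv₁ + Δv₂ = 20.30 km/s.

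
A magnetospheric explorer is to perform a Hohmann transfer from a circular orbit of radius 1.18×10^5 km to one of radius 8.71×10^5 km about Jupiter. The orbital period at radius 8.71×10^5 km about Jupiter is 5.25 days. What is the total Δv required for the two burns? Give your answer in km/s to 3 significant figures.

From Kepler's third law T² = 4π²r³/μ at r = 8.71×10^5 km, T = 5.25 days = 5.25 × 86400 s = 4.536×10^5 s: μ = 4π²r³/T² = 1.26785×10^8 km³/s².
The Hohmann ellipse has a_t = (r₁ + r₂)/2 = 4.945×10^5 km.
At r₁ the circular-orbit speed is v₁ = √(μ/r₁) = 32.779 km/s.
On the transfer ellipse at r₁, vis-viva gives v_p = √[μ(2/r₁ − 1/a_t)] = 43.503 km/s.
First burn Δv₁ = |v_p − v₁| = 10.724 km/s.
At r₂, v₂ = √(μ/r₂) = 12.0649 km/s.
Transfer-orbit speed at r₂: v_a = √[μ(2/r₂ − 1/a_t)] = 5.89363 km/s.
Second burn Δv₂ = |v₂ − v_a| = 6.1713 km/s.
Total Δv = Δv₁ + Δv₂ = 16.90 km/s.

Δv = 16.9 km/s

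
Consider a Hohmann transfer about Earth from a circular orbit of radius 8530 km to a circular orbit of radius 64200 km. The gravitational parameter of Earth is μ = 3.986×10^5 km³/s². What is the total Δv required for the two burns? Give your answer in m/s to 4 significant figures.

Transfer-ellipse semi-major axis a_t = (r₁ + r₂)/2 = (8530 + 64200)/2 = 36365 km.
At r₁ the circular-orbit speed is v₁ = √(μ/r₁) = 6.836 km/s.
On the transfer ellipse at r₁, vis-viva equation gives v_p = √[μ(2/r₁ − 1/a_t)] = 9.083 km/s.
First burn Δv₁ = |v_p − v₁| = 2.247 km/s.
At r₂, v₂ = √(μ/r₂) = 2.492 km/s.
Transfer-orbit speed at r₂: v_a = √[μ(2/r₂ − 1/a_t)] = 1.207 km/s.
Second burn Δv₂ = |v₂ − v_a| = 1.285 km/s.
Total Δv = Δv₁ + Δv₂ = 3.532 km/s.

Δv = 3532 m/s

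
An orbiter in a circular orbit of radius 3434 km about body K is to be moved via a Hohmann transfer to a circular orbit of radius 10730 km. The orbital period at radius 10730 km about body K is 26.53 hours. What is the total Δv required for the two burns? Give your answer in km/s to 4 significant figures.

Δv = 0.5025 km/s

From Kepler's third law T² = 4π²r³/μ at r = 10730 km, T = 26.53 hours = 26.53 × 3600 s = 95508 s: μ = 4π²r³/T² = 5346.62 km³/s².
Transfer-ellipse semi-major axis a_t = (r₁ + r₂)/2 = (3434 + 10730)/2 = 7082 km.
Circular speed at r₁: v₁ = √(μ/r₁) = √(5346.62/3434) = 1.2478 km/s.
On the transfer ellipse at r₁, vis-viva gives v_p = √[μ(2/r₁ − 1/a_t)] = 1.5359 km/s.
First burn Δv₁ = |v_p − v₁| = 0.2881 km/s.
At r₂, v₂ = √(μ/r₂) = 0.7059 km/s.
Transfer-orbit speed at r₂: v_a = √[μ(2/r₂ − 1/a_t)] = 0.4915 km/s.
Second burn Δv₂ = |v₂ − v_a| = 0.2144 km/s.
Δv = Δv₁ + Δv₂ = 0.2881 + 0.2144 = 0.5025 km/s.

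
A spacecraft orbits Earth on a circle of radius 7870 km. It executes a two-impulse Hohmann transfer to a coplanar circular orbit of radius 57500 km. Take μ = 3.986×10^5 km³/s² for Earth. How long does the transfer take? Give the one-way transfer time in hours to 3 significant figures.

t = 8.17 hours

The Hohmann ellipse has a_t = (r₁ + r₂)/2 = 32685 km.
Transfer time t = π√(a_t³/μ) = π√((32685)³ / 3.986×10^5) = 29400 s.
Converting: 29400 s ÷ 3600 s/hour = 8.17 hours.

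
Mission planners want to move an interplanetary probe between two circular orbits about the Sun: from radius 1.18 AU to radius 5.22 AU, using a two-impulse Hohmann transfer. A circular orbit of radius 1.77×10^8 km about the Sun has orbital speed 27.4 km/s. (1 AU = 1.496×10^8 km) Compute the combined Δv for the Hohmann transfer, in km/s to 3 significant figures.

Δv = 12.7 km/s

From the circular-orbit relation v² = μ/r at r = 1.77×10^8 km: μ = v²r = (27.4)² × 1.77×10^8 = 1.32885×10^11 km³/s².
In km: r₁ = 1.18 × 1.496×10^8 = 1.76528×10^8 km; r₂ = 5.22 × 1.496×10^8 = 7.80912×10^8 km.
Transfer-ellipse semi-major axis a_t = (r₁ + r₂)/2 = (1.76528×10^8 + 7.80912×10^8)/2 = 4.7872×10^8 km.
Circular speed at r₁: v₁ = √(μ/r₁) = √(1.32885×10^11/1.76528×10^8) = 27.43661 km/s.
On the transfer ellipse at r₁, v² = μ(2/r − 1/a) gives v_p = √[μ(2/r₁ − 1/a_t)] = 35.04214 km/s.
First burn Δv₁ = |v_p − v₁| = 7.606 km/s.
At r₂, v₂ = √(μ/r₂) = 13.0448 km/s.
Transfer-orbit speed at r₂: v_a = √[μ(2/r₂ − 1/a_t)] = 7.92140 km/s.
Second burn Δv₂ = |v₂ − v_a| = 5.123 km/s.
Total Δv = Δv₁ + Δv₂ = 12.73 km/s.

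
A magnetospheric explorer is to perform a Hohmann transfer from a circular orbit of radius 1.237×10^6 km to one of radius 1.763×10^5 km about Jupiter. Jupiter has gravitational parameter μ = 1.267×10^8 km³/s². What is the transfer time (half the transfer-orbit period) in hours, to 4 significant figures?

Transfer-ellipse semi-major axis a_t = (r₁ + r₂)/2 = (1.237×10^6 + 1.763×10^5)/2 = 7.0665×10^5 km.
Half the transfer-orbit period gives t = π√(a_t³/μ) = 1.6579×10^5 s.
Converting: 1.6579×10^5 s ÷ 3600 s/hour = 46.05 hours.

t = 46.05 hours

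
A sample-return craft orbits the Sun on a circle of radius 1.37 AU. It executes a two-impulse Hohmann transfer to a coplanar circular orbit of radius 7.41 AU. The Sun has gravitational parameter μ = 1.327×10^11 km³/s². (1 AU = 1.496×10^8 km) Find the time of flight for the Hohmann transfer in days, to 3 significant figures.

In km: r₁ = 1.37 × 1.496×10^8 = 2.04952×10^8 km; r₂ = 7.41 × 1.496×10^8 = 1.108536×10^9 km.
Transfer-ellipse semi-major axis a_t = (r₁ + r₂)/2 = (2.04952×10^8 + 1.108536×10^9)/2 = 6.56744×10^8 km.
By Kepler's third law the transfer-orbit period is T = 2π√(a_t³/μ), so t = T/2 = 1.451×10^8 s.
Converting: 1.451×10^8 s ÷ 86400 s/day = 1680 days.

t = 1680 days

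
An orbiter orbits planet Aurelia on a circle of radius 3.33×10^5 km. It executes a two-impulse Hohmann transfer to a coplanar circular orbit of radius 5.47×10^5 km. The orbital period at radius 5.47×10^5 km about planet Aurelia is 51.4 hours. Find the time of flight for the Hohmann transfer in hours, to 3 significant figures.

t = 18.5 hours

From Kepler's third law T² = 4π²r³/μ at r = 5.47×10^5 km, T = 51.4 hours = 51.4 × 3600 s = 1.8504×10^5 s: μ = 4π²r³/T² = 1.88708×10^8 km³/s².
Transfer-ellipse semi-major axis a_t = (r₁ + r₂)/2 = (3.330×10^5 + 5.470×10^5)/2 = 4.400×10^5 km.
By Kepler's third law the transfer-orbit period is T = 2π√(a_t³/μ), so t = T/2 = 66750 s.
Converting: 66750 s ÷ 3600 s/hour = 18.5 hours.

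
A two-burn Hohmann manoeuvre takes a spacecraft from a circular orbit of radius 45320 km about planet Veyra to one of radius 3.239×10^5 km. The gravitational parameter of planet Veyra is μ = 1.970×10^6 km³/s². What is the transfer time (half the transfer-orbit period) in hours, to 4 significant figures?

Semi-major axis of the transfer orbit: a_t = (45320 + 3.239×10^5)/2 = 1.8461×10^5 km.
Half the transfer-orbit period gives t = π√(a_t³/μ) = 1.7754×10^5 s.
Converting: 1.7754×10^5 s ÷ 3600 s/hour = 49.32 hours.

t = 49.32 hours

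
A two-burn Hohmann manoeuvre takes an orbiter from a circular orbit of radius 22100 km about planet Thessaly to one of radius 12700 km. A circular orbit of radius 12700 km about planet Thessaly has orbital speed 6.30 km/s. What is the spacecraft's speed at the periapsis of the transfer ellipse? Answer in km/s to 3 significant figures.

From the circular-orbit relation v² = μ/r at r = 12700 km: μ = v²r = (6.30)² × 12700 = 5.04063×10^5 km³/s².
The Hohmann ellipse has a_t = (r₁ + r₂)/2 = 17400 km.
At periapsis, r = 12700 km.
Vis-viva: v = √[μ(2/r − 1/a_t)] = √[5.04063×10^5 × (2/12700 − 1/17400)] = 7.100 km/s.

v = 7.10 km/s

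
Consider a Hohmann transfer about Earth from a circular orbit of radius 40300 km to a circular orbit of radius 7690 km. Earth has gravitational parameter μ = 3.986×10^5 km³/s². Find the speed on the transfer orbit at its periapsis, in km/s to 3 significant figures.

The Hohmann ellipse has a_t = (r₁ + r₂)/2 = 23995 km.
At periapsis, r = 7690 km.
Applying v² = μ(2/r − 1/a_t): v = 9.330 km/s.

v = 9.33 km/s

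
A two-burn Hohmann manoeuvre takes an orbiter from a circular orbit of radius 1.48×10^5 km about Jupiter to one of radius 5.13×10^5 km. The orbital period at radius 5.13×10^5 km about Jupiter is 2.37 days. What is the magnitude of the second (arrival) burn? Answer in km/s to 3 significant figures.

Δv₂ = 5.21 km/s

From Kepler's third law T² = 4π²r³/μ at r = 5.13×10^5 km, T = 2.37 days = 2.37 × 86400 s = 2.04768×10^5 s: μ = 4π²r³/T² = 1.27112×10^8 km³/s².
Semi-major axis of the transfer orbit: a_t = (1.480×10^5 + 5.130×10^5)/2 = 3.305×10^5 km.
On the circular orbit at r = 5.130×10^5 km, v_c = √(μ/r) = 15.741 km/s.
Transfer-orbit speed at the same r (vis-viva, a = a_t): v_t = √[μ(2/r − 1/a_t)] = 10.534 km/s.
Δv₂ = |v_t − v_c| = |10.534 − 15.741| = 5.207 km/s.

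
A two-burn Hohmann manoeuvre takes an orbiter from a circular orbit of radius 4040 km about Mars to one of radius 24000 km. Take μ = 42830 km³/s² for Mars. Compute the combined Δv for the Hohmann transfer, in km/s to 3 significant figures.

Transfer-ellipse semi-major axis a_t = (r₁ + r₂)/2 = (4040 + 24000)/2 = 14020 km.
Circular speed at r₁: v₁ = √(μ/r₁) = √(42830/4040) = 3.256 km/s.
On the transfer ellipse at r₁, vis-viva gives v_p = √[μ(2/r₁ − 1/a_t)] = 4.260 km/s.
First burn Δv₁ = |v_p − v₁| = 1.004 km/s.
At r₂, v₂ = √(μ/r₂) = 1.3359 km/s.
Transfer-orbit speed at r₂: v_a = √[μ(2/r₂ − 1/a_t)] = 0.71711 km/s.
Second burn Δv₂ = |v₂ − v_a| = 0.6188 km/s.
Δv = Δv₁ + Δv₂ = 1.004 + 0.6188 = 1.623 km/s.

Δv = 1.62 km/s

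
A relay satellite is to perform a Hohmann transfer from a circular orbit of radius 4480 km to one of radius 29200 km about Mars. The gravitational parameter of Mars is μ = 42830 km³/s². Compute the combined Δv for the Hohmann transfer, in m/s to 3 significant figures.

Δv = 1570 m/s

The Hohmann ellipse has a_t = (r₁ + r₂)/2 = 16840 km.
At r₁ the circular-orbit speed is v₁ = √(μ/r₁) = 3.0920 km/s.
Transfer-orbit speed at r₁ (v² = μ(2/r − 1/a)): v_p = √[μ(2/r₁ − 1/a_t)] = 4.0715 km/s.
First burn Δv₁ = |v_p − v₁| = 0.9795 km/s.
At r₂, v₂ = √(μ/r₂) = 1.2111 km/s.
Transfer-orbit speed at r₂: v_a = √[μ(2/r₂ − 1/a_t)] = 0.62467 km/s.
Second burn Δv₂ = |v₂ − v_a| = 0.5864 km/s.
Total Δv = Δv₁ + Δv₂ = 1.566 km/s.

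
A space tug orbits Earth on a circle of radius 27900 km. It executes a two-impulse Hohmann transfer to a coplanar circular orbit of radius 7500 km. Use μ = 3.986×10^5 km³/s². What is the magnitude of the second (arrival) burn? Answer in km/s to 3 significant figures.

Semi-major axis of the transfer orbit: a_t = (27900 + 7500)/2 = 17700 km.
On the circular orbit at r = 7500 km, v_c = √(μ/r) = 7.290 km/s.
Transfer-orbit speed at the same r (vis-viva, a = a_t): v_t = √[μ(2/r − 1/a_t)] = 9.153 km/s.
Δv₂ = |v_t − v_c| = |9.153 − 7.290| = 1.863 km/s.

Δv₂ = 1.86 km/s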